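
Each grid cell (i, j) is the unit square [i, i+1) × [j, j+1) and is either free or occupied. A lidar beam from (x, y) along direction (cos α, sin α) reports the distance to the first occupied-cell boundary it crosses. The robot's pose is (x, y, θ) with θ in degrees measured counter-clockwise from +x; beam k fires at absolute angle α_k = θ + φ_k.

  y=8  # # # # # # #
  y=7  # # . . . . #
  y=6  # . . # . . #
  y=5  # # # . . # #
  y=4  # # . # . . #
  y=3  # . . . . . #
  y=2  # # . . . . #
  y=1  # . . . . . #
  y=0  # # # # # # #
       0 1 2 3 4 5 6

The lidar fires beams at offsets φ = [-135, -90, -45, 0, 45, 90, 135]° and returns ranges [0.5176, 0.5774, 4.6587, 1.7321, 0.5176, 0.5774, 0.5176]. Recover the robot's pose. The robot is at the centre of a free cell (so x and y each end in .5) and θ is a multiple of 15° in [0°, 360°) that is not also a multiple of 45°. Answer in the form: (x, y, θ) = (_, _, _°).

Candidates: 27 free-cell centres × 16 headings = 432 poses. Raycast each; keep the one whose scan matches to 4 dp.
  (4.5, 4.5, 210°): beam 1 = 3.6235 ≠ 0.5176 ✗
  (4.5, 4.5, 255°): beam 1 = 1.7321 ≠ 0.5176 ✗
  (4.5, 2.5, 15°): beam 1 = 1.7321 ≠ 0.5176 ✗
  (2.5, 1.5, 240°): beam 1 = 2.5882 ≠ 0.5176 ✗
  (2.5, 4.5, 255°): beam 1 = 0.5774 ≠ 0.5176 ✗
  …
  (1.5, 3.5, 30°): r_1=0.5176, r_2=0.5774, r_3=4.6587, r_4=1.7321, r_5=0.5176, r_6=0.5774, r_7=0.5176 — all match ✓
No second candidate reproduces the full scan.

(x, y, θ) = (1.5, 3.5, 30°)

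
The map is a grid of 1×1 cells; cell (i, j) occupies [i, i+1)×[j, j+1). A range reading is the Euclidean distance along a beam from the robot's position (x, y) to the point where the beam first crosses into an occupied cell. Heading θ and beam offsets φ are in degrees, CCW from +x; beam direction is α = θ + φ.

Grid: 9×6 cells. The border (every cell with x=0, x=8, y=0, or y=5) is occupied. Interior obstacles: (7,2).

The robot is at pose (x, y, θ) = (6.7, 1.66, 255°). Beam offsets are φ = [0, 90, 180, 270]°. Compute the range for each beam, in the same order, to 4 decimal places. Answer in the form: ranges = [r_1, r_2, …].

beam 1: φ=0°, α=255°
  cosα=-0.2588 sinα=-0.9659 | (6,1) | tMaxX 2.7046 tMaxY 0.6833 | tΔX 3.8637 tΔY 1.0353
    t=0.6833 [y] (6,0) — stop
  → r_1 = 0.6833
beam 2: φ=90°, α=345°
  cosα=0.9659 sinα=-0.2588 | (6,1) | tMaxX 0.3106 tMaxY 2.5500 | tΔX 1.0353 tΔY 3.8637
    t=0.3106 [x] (7,1)
    t=1.3459 [x] (8,1) — stop
  → r_2 = 1.3459
beam 3: φ=180°, α=75°
  cosα=0.2588 sinα=0.9659 | (6,1) | tMaxX 1.1591 tMaxY 0.3520 | tΔX 3.8637 tΔY 1.0353
    t=0.3520 [y] (6,2)
    t=1.1591 [x] (7,2) — stop
  → r_3 = 1.1591
beam 4: φ=270°, α=165°
  cosα=-0.9659 sinα=0.2588 | (6,1) | tMaxX 0.7247 tMaxY 1.3137 | tΔX 1.0353 tΔY 3.8637
    t=0.7247 [x] (5,1)
    t=1.3137 [y] (5,2)
    t=1.7600 [x] (4,2)
    t=2.7952 [x] (3,2)
    t=3.8305 [x] (2,2)
    t=4.8658 [x] (1,2)
    t=5.1774 [y] (1,3)
    t=5.9011 [x] (0,3) — stop
  → r_4 = 5.9011

ranges = [0.6833, 1.3459, 1.1591, 5.9011]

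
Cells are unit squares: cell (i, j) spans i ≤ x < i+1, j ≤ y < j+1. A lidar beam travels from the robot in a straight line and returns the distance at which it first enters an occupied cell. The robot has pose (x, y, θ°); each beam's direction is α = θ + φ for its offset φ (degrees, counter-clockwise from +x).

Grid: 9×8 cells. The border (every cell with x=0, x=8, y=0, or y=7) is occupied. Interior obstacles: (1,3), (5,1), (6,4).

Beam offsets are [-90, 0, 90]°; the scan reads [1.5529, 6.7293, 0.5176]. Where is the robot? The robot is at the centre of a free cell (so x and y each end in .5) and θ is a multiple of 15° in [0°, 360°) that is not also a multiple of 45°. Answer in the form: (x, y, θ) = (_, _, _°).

(x, y, θ) = (1.5, 2.5, 15°)

Enumerate (i+0.5, j+0.5, θ) over the 39 free cells and 16 admissible headings. For each, cast all 3 beams and compare to the given ranges.
  (3.5, 4.5, 330°): beam 1 = 4.0415 ≠ 1.5529 ✗
  (1.5, 5.5, 285°): beam 1 = 0.5176 ≠ 1.5529 ✗
  (4.5, 6.5, 105°): beam 1 = 1.9319 ≠ 1.5529 ✗
  (6.5, 1.5, 105°): beam 2 = 5.6940 ≠ 6.7293 ✗
  (5.5, 6.5, 300°): beam 1 = 5.0000 ≠ 1.5529 ✗
  …
  (1.5, 2.5, 15°): r_1=1.5529, r_2=6.7293, r_3=0.5176 — all match ✓
Unique over the lattice → pose = (1.5, 2.5, 15°).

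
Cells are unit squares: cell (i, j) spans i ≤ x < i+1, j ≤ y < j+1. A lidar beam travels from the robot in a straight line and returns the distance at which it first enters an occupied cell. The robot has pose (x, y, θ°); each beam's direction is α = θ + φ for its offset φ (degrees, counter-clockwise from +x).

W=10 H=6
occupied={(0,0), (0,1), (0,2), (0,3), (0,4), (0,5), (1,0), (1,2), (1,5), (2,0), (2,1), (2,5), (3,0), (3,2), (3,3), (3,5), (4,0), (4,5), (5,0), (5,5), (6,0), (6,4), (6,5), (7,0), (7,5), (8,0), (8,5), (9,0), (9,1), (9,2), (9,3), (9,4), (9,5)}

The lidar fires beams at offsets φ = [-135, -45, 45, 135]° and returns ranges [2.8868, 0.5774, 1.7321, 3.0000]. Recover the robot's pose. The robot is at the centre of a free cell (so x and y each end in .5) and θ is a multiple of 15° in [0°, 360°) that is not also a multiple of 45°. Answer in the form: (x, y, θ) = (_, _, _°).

Candidates: 27 free-cell centres × 16 headings = 432 poses. Raycast each; keep the one whose scan matches to 4 dp.
  (1.5, 3.5, 240°): beam 1 = 1.5529 ≠ 2.8868 ✗
  (7.5, 3.5, 285°): beam 1 = 1.0000 ≠ 2.8868 ✗
  (5.5, 3.5, 210°): beam 1 = 1.5529 ≠ 2.8868 ✗
  (4.5, 4.5, 150°): beam 1 = 1.5529 ≠ 2.8868 ✗
  (1.5, 4.5, 75°): beam 2 = 1.0000 ≠ 0.5774 ✗
  …
  (4.5, 2.5, 195°): r_1=2.8868, r_2=0.5774, r_3=1.7321, r_4=3.0000 — all match ✓
No second candidate reproduces the full scan.

(x, y, θ) = (4.5, 2.5, 195°)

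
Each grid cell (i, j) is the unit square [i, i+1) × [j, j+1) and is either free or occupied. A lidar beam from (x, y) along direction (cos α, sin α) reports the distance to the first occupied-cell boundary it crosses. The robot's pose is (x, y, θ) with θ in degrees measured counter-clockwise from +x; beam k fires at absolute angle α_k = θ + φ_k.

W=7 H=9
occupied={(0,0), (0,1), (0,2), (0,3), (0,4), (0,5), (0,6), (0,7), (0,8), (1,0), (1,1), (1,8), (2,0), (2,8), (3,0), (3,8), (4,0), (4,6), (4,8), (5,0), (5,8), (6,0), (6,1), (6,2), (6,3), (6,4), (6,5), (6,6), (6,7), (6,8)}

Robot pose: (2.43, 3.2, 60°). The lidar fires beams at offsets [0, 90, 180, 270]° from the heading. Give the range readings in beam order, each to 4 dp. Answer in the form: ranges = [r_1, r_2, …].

ranges = [3.2332, 1.6512, 1.3856, 4.1223]

beam 1: φ=0°, α=60°
  cosα=0.5000 sinα=0.8660 | (2,3) | tMaxX 1.1400 tMaxY 0.9238 | tΔX 2.0000 tΔY 1.1547
    t=0.9238 [y] (2,4)
    t=1.1400 [x] (3,4)
    t=2.0785 [y] (3,5)
    t=3.1400 [x] (4,5)
    t=3.2332 [y] (4,6) — stop
  → r_1 = 3.2332
beam 2: φ=90°, α=150°
  cosα=-0.8660 sinα=0.5000 | (2,3) | tMaxX 0.4965 tMaxY 1.6000 | tΔX 1.1547 tΔY 2.0000
    t=0.4965 [x] (1,3)
    t=1.6000 [y] (1,4)
    t=1.6512 [x] (0,4) — stop
  → r_2 = 1.6512
beam 3: φ=180°, α=240°
  cosα=-0.5000 sinα=-0.8660 | (2,3) | tMaxX 0.8600 tMaxY 0.2309 | tΔX 2.0000 tΔY 1.1547
    t=0.2309 [y] (2,2)
    t=0.8600 [x] (1,2)
    t=1.3856 [y] (1,1) — stop
  → r_3 = 1.3856
beam 4: φ=270°, α=330°
  cosα=0.8660 sinα=-0.5000 | (2,3) | tMaxX 0.6582 tMaxY 0.4000 | tΔX 1.1547 tΔY 2.0000
    t=0.4000 [y] (2,2)
    t=0.6582 [x] (3,2)
    t=1.8129 [x] (4,2)
    t=2.4000 [y] (4,1)
    t=2.9676 [x] (5,1)
    t=4.1223 [x] (6,1) — stop
  → r_4 = 4.1223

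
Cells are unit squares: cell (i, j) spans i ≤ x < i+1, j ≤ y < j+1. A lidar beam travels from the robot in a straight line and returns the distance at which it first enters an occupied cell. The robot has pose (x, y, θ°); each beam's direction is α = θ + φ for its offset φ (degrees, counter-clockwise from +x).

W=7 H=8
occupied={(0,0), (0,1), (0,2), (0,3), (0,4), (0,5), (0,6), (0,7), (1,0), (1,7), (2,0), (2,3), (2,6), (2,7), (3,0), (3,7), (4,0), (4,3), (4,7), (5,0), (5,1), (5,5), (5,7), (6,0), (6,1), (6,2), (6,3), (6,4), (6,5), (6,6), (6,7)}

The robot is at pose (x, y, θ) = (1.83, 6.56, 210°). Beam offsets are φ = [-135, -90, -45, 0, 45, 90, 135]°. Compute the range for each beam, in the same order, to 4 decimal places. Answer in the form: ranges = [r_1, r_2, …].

ranges = [0.4555, 0.5081, 0.8593, 0.9584, 3.2069, 0.3400, 0.1760]

beam 1: φ=-135°, α=75°
  cosα=0.2588 sinα=0.9659 | (1,6) | tMaxX 0.6568 tMaxY 0.4555 | tΔX 3.8637 tΔY 1.0353
    t=0.4555 [y] (1,7) — stop
  → r_1 = 0.4555
beam 2: φ=-90°, α=120°
  cosα=-0.5000 sinα=0.8660 | (1,6) | tMaxX 1.6600 tMaxY 0.5081 | tΔX 2.0000 tΔY 1.1547
    t=0.5081 [y] (1,7) — stop
  → r_2 = 0.5081
beam 3: φ=-45°, α=165°
  cosα=-0.9659 sinα=0.2588 | (1,6) | tMaxX 0.8593 tMaxY 1.7000 | tΔX 1.0353 tΔY 3.8637
    t=0.8593 [x] (0,6) — stop
  → r_3 = 0.8593
beam 4: φ=0°, α=210°
  cosα=-0.8660 sinα=-0.5000 | (1,6) | tMaxX 0.9584 tMaxY 1.1200 | tΔX 1.1547 tΔY 2.0000
    t=0.9584 [x] (0,6) — stop
  → r_4 = 0.9584
beam 5: φ=45°, α=255°
  cosα=-0.2588 sinα=-0.9659 | (1,6) | tMaxX 3.2069 tMaxY 0.5798 | tΔX 3.8637 tΔY 1.0353
    t=0.5798 [y] (1,5)
    t=1.6150 [y] (1,4)
    t=2.6503 [y] (1,3)
    t=3.2069 [x] (0,3) — stop
  → r_5 = 3.2069
beam 6: φ=90°, α=300°
  cosα=0.5000 sinα=-0.8660 | (1,6) | tMaxX 0.3400 tMaxY 0.6466 | tΔX 2.0000 tΔY 1.1547
    t=0.3400 [x] (2,6) — stop
  → r_6 = 0.3400
beam 7: φ=135°, α=345°
  cosα=0.9659 sinα=-0.2588 | (1,6) | tMaxX 0.1760 tMaxY 2.1637 | tΔX 1.0353 tΔY 3.8637
    t=0.1760 [x] (2,6) — stop
  → r_7 = 0.1760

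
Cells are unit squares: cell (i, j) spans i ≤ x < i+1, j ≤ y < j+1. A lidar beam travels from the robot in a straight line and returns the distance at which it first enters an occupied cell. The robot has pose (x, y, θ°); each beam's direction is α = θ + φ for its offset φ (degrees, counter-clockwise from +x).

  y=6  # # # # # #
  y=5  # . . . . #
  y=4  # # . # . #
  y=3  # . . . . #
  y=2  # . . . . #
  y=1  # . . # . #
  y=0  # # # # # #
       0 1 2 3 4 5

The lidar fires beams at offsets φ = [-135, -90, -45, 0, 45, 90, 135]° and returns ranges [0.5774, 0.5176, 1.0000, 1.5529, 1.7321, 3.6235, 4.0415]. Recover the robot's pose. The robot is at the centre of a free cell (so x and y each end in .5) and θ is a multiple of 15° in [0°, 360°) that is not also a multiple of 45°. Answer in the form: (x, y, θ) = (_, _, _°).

(x, y, θ) = (1.5, 2.5, 285°)

Candidates: 17 free-cell centres × 16 headings = 272 poses. Raycast each; keep the one whose scan matches to 4 dp.
  (3.5, 2.5, 240°): beam 1 = 1.5529 ≠ 0.5774 ✗
  (2.5, 4.5, 120°): beam 1 = 0.5176 ≠ 0.5774 ✗
  (3.5, 3.5, 255°): beam 2 = 1.9319 ≠ 0.5176 ✗
  (4.5, 4.5, 105°): beam 5 = 0.5774 ≠ 1.7321 ✗
  …
  (1.5, 2.5, 285°): r_1=0.5774, r_2=0.5176, r_3=1.0000, r_4=1.5529, r_5=1.7321, r_6=3.6235, r_7=4.0415 — all match ✓
Only this pose fits every beam.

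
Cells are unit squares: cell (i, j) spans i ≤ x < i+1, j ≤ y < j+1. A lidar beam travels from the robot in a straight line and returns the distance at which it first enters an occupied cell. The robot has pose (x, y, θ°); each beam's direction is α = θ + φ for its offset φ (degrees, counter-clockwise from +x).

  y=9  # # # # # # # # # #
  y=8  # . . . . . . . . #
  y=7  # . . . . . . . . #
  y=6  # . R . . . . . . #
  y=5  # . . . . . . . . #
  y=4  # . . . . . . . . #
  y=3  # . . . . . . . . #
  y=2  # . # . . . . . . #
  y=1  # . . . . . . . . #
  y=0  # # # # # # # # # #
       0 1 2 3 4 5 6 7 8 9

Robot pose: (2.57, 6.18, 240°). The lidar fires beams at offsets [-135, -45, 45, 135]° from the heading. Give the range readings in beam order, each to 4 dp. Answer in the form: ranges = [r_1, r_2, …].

ranges = [2.9195, 1.6254, 5.3627, 6.6568]

beam 1: φ=-135°, α=105°
  d=(-0.2588,0.9659)  start (2,6)  tX=2.2023 tY=0.8489  stride 1/|dx|=3.8637 1/|dy|=1.0353
    cross y-line → (2,7), t=0.8489
    cross y-line → (2,8), t=1.8842
    cross x-line → (1,8), t=2.2023
    cross y-line → (1,9), t=2.9195 (wall)
  → r_1 = 2.9195
beam 2: φ=-45°, α=195°
  d=(-0.9659,-0.2588)  start (2,6)  tX=0.5901 tY=0.6955  stride 1/|dx|=1.0353 1/|dy|=3.8637
    cross x-line → (1,6), t=0.5901
    cross y-line → (1,5), t=0.6955
    cross x-line → (0,5), t=1.6254 (wall)
  → r_2 = 1.6254
beam 3: φ=45°, α=285°
  d=(0.2588,-0.9659)  start (2,6)  tX=1.6614 tY=0.1863  stride 1/|dx|=3.8637 1/|dy|=1.0353
    cross y-line → (2,5), t=0.1863
    cross y-line → (2,4), t=1.2216
    cross x-line → (3,4), t=1.6614
    cross y-line → (3,3), t=2.2569
    cross y-line → (3,2), t=3.2922
    cross y-line → (3,1), t=4.3275
    cross y-line → (3,0), t=5.3627 (wall)
  → r_3 = 5.3627
beam 4: φ=135°, α=15°
  d=(0.9659,0.2588)  start (2,6)  tX=0.4452 tY=3.1682  stride 1/|dx|=1.0353 1/|dy|=3.8637
    cross x-line → (3,6), t=0.4452
    cross x-line → (4,6), t=1.4804
    cross x-line → (5,6), t=2.5157
    cross y-line → (5,7), t=3.1682
    cross x-line → (6,7), t=3.5510
    cross x-line → (7,7), t=4.5863
    cross x-line → (8,7), t=5.6215
    cross x-line → (9,7), t=6.6568 (wall)
  → r_4 = 6.6568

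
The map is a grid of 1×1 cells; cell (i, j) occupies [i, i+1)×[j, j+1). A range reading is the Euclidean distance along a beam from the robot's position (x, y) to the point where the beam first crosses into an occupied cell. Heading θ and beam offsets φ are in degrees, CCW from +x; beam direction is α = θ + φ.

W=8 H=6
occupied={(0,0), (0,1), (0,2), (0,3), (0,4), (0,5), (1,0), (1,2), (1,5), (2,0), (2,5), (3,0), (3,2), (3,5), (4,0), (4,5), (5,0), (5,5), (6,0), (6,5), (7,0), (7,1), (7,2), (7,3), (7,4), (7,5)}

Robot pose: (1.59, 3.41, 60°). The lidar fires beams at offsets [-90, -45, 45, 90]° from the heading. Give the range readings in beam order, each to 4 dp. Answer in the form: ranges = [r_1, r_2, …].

beam 1: φ=-90°, α=330°
  d=(0.8660,-0.5000)  start (1,3)  tX=0.4734 tY=0.8200  stride 1/|dx|=1.1547 1/|dy|=2.0000
    cross x-line → (2,3), t=0.4734
    cross y-line → (2,2), t=0.8200
    cross x-line → (3,2), t=1.6281 (wall)
  → r_1 = 1.6281
beam 2: φ=-45°, α=15°
  d=(0.9659,0.2588)  start (1,3)  tX=0.4245 tY=2.2796  stride 1/|dx|=1.0353 1/|dy|=3.8637
    cross x-line → (2,3), t=0.4245
    cross x-line → (3,3), t=1.4597
    cross y-line → (3,4), t=2.2796
    cross x-line → (4,4), t=2.4950
    cross x-line → (5,4), t=3.5303
    cross x-line → (6,4), t=4.5656
    cross x-line → (7,4), t=5.6008 (wall)
  → r_2 = 5.6008
beam 3: φ=45°, α=105°
  d=(-0.2588,0.9659)  start (1,3)  tX=2.2796 tY=0.6108  stride 1/|dx|=3.8637 1/|dy|=1.0353
    cross y-line → (1,4), t=0.6108
    cross y-line → (1,5), t=1.6461 (wall)
  → r_3 = 1.6461
beam 4: φ=90°, α=150°
  d=(-0.8660,0.5000)  start (1,3)  tX=0.6813 tY=1.1800  stride 1/|dx|=1.1547 1/|dy|=2.0000
    cross x-line → (0,3), t=0.6813 (wall)
  → r_4 = 0.6813

ranges = [1.6281, 5.6008, 1.6461, 0.6813]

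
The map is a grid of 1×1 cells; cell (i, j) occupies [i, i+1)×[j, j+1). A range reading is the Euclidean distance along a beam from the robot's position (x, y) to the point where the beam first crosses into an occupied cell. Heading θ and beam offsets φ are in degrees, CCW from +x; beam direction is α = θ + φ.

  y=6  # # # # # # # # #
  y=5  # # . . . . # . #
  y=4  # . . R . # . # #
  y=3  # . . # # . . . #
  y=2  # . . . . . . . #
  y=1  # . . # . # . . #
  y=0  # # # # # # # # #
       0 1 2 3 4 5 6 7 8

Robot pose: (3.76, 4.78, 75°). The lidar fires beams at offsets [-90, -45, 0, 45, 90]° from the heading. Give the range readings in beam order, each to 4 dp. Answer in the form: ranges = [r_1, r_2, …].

ranges = [1.2837, 2.4400, 1.2630, 1.4087, 1.8221]

beam 1: φ=-90°, α=345°
  dir = (cos 345°, sin 345°) = (0.9659, -0.2588); from cell (3,4)
  next x-line at t=0.2485, next y-line at t=3.0137; Δt_x=1.0353, Δt_y=3.8637
    x: enter (4,4) at t=0.2485
    x: enter (5,4) at t=1.2837 ← occupied
  → r_1 = 1.2837
beam 2: φ=-45°, α=30°
  dir = (cos 30°, sin 30°) = (0.8660, 0.5000); from cell (3,4)
  next x-line at t=0.2771, next y-line at t=0.4400; Δt_x=1.1547, Δt_y=2.0000
    x: enter (4,4) at t=0.2771
    y: enter (4,5) at t=0.4400
    x: enter (5,5) at t=1.4318
    y: enter (5,6) at t=2.4400 ← occupied
  → r_2 = 2.4400
beam 3: φ=0°, α=75°
  dir = (cos 75°, sin 75°) = (0.2588, 0.9659); from cell (3,4)
  next x-line at t=0.9273, next y-line at t=0.2278; Δt_x=3.8637, Δt_y=1.0353
    y: enter (3,5) at t=0.2278
    x: enter (4,5) at t=0.9273
    y: enter (4,6) at t=1.2630 ← occupied
  → r_3 = 1.2630
beam 4: φ=45°, α=120°
  dir = (cos 120°, sin 120°) = (-0.5000, 0.8660); from cell (3,4)
  next x-line at t=1.5200, next y-line at t=0.2540; Δt_x=2.0000, Δt_y=1.1547
    y: enter (3,5) at t=0.2540
    y: enter (3,6) at t=1.4087 ← occupied
  → r_4 = 1.4087
beam 5: φ=90°, α=165°
  dir = (cos 165°, sin 165°) = (-0.9659, 0.2588); from cell (3,4)
  next x-line at t=0.7868, next y-line at t=0.8500; Δt_x=1.0353, Δt_y=3.8637
    x: enter (2,4) at t=0.7868
    y: enter (2,5) at t=0.8500
    x: enter (1,5) at t=1.8221 ← occupied
  → r_5 = 1.8221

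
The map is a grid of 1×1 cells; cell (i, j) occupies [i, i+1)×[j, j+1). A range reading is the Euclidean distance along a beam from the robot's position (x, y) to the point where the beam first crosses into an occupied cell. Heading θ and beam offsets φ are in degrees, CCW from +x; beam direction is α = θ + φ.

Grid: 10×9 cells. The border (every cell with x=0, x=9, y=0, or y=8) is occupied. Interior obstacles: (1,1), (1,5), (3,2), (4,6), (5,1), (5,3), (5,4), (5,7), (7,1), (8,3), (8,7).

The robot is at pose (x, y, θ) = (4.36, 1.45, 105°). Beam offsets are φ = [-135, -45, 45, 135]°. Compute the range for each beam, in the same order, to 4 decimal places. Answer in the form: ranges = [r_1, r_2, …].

ranges = [0.7390, 1.7898, 1.1000, 0.5196]

beam 1: φ=-135°, α=330°
  dir = (cos 330°, sin 330°) = (0.8660, -0.5000); from cell (4,1)
  next x-line at t=0.7390, next y-line at t=0.9000; Δt_x=1.1547, Δt_y=2.0000
    x: enter (5,1) at t=0.7390 ← occupied
  → r_1 = 0.7390
beam 2: φ=-45°, α=60°
  dir = (cos 60°, sin 60°) = (0.5000, 0.8660); from cell (4,1)
  next x-line at t=1.2800, next y-line at t=0.6351; Δt_x=2.0000, Δt_y=1.1547
    y: enter (4,2) at t=0.6351
    x: enter (5,2) at t=1.2800
    y: enter (5,3) at t=1.7898 ← occupied
  → r_2 = 1.7898
beam 3: φ=45°, α=150°
  dir = (cos 150°, sin 150°) = (-0.8660, 0.5000); from cell (4,1)
  next x-line at t=0.4157, next y-line at t=1.1000; Δt_x=1.1547, Δt_y=2.0000
    x: enter (3,1) at t=0.4157
    y: enter (3,2) at t=1.1000 ← occupied
  → r_3 = 1.1000
beam 4: φ=135°, α=240°
  dir = (cos 240°, sin 240°) = (-0.5000, -0.8660); from cell (4,1)
  next x-line at t=0.7200, next y-line at t=0.5196; Δt_x=2.0000, Δt_y=1.1547
    y: enter (4,0) at t=0.5196 ← occupied
  → r_4 = 0.5196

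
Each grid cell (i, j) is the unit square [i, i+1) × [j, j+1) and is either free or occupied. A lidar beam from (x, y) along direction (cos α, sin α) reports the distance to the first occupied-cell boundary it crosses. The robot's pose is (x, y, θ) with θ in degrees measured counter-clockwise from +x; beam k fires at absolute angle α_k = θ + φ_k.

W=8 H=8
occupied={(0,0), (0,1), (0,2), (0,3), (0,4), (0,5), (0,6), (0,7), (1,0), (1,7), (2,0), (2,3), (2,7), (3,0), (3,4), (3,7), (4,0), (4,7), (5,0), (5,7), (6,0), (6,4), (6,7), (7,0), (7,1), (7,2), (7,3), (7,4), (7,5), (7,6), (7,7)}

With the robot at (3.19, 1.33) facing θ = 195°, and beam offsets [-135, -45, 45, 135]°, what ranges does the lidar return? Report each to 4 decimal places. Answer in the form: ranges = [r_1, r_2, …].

beam 1: φ=-135°, α=60°
  cosα=0.5000 sinα=0.8660 | (3,1) | tMaxX 1.6200 tMaxY 0.7736 | tΔX 2.0000 tΔY 1.1547
    t=0.7736 [y] (3,2)
    t=1.6200 [x] (4,2)
    t=1.9283 [y] (4,3)
    t=3.0831 [y] (4,4)
    t=3.6200 [x] (5,4)
    t=4.2378 [y] (5,5)
    t=5.3925 [y] (5,6)
    t=5.6200 [x] (6,6)
    t=6.5472 [y] (6,7) — stop
  → r_1 = 6.5472
beam 2: φ=-45°, α=150°
  cosα=-0.8660 sinα=0.5000 | (3,1) | tMaxX 0.2194 tMaxY 1.3400 | tΔX 1.1547 tΔY 2.0000
    t=0.2194 [x] (2,1)
    t=1.3400 [y] (2,2)
    t=1.3741 [x] (1,2)
    t=2.5288 [x] (0,2) — stop
  → r_2 = 2.5288
beam 3: φ=45°, α=240°
  cosα=-0.5000 sinα=-0.8660 | (3,1) | tMaxX 0.3800 tMaxY 0.3811 | tΔX 2.0000 tΔY 1.1547
    t=0.3800 [x] (2,1)
    t=0.3811 [y] (2,0) — stop
  → r_3 = 0.3811
beam 4: φ=135°, α=330°
  cosα=0.8660 sinα=-0.5000 | (3,1) | tMaxX 0.9353 tMaxY 0.6600 | tΔX 1.1547 tΔY 2.0000
    t=0.6600 [y] (3,0) — stop
  → r_4 = 0.6600

ranges = [6.5472, 2.5288, 0.3811, 0.6600]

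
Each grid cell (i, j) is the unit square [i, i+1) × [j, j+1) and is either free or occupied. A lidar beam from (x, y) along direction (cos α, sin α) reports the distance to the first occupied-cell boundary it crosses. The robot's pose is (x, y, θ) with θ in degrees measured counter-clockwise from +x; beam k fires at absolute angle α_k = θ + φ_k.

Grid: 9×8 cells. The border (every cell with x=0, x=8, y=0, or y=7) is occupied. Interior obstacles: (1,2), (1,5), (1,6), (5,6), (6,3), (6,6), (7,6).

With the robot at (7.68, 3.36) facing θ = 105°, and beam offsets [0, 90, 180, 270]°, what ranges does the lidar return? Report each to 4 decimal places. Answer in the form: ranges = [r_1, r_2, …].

beam 1: φ=0°, α=105°
  direction (-0.2588, 0.9659); cell (7,3); t to first gridline: x 2.6273, y 0.6626 (then +3.8637 / +1.0353)
    (7,4) via y @ 0.6626
    (7,5) via y @ 1.6979
    (6,5) via x @ 2.6273
    (6,6) via y @ 2.7331  # hit
  → r_1 = 2.7331
beam 2: φ=90°, α=195°
  direction (-0.9659, -0.2588); cell (7,3); t to first gridline: x 0.7040, y 1.3909 (then +1.0353 / +3.8637)
    (6,3) via x @ 0.7040  # hit
  → r_2 = 0.7040
beam 3: φ=180°, α=285°
  direction (0.2588, -0.9659); cell (7,3); t to first gridline: x 1.2364, y 0.3727 (then +3.8637 / +1.0353)
    (7,2) via y @ 0.3727
    (8,2) via x @ 1.2364  # hit
  → r_3 = 1.2364
beam 4: φ=270°, α=15°
  direction (0.9659, 0.2588); cell (7,3); t to first gridline: x 0.3313, y 2.4728 (then +1.0353 / +3.8637)
    (8,3) via x @ 0.3313  # hit
  → r_4 = 0.3313

ranges = [2.7331, 0.7040, 1.2364, 0.3313]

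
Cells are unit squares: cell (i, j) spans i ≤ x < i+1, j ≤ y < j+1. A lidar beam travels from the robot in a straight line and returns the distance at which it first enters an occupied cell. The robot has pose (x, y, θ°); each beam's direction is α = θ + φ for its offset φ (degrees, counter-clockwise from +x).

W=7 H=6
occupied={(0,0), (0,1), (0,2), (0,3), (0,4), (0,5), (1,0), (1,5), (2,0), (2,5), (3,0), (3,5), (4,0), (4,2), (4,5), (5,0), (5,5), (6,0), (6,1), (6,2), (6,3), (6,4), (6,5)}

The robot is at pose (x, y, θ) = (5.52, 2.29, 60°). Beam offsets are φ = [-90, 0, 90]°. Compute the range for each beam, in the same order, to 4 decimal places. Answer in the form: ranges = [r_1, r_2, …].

ranges = [0.5543, 0.9600, 0.6004]

beam 1: φ=-90°, α=330°
  dir = (cos 330°, sin 330°) = (0.8660, -0.5000); from cell (5,2)
  next x-line at t=0.5543, next y-line at t=0.5800; Δt_x=1.1547, Δt_y=2.0000
    x: enter (6,2) at t=0.5543 ← occupied
  → r_1 = 0.5543
beam 2: φ=0°, α=60°
  dir = (cos 60°, sin 60°) = (0.5000, 0.8660); from cell (5,2)
  next x-line at t=0.9600, next y-line at t=0.8198; Δt_x=2.0000, Δt_y=1.1547
    y: enter (5,3) at t=0.8198
    x: enter (6,3) at t=0.9600 ← occupied
  → r_2 = 0.9600
beam 3: φ=90°, α=150°
  dir = (cos 150°, sin 150°) = (-0.8660, 0.5000); from cell (5,2)
  next x-line at t=0.6004, next y-line at t=1.4200; Δt_x=1.1547, Δt_y=2.0000
    x: enter (4,2) at t=0.6004 ← occupied
  → r_3 = 0.6004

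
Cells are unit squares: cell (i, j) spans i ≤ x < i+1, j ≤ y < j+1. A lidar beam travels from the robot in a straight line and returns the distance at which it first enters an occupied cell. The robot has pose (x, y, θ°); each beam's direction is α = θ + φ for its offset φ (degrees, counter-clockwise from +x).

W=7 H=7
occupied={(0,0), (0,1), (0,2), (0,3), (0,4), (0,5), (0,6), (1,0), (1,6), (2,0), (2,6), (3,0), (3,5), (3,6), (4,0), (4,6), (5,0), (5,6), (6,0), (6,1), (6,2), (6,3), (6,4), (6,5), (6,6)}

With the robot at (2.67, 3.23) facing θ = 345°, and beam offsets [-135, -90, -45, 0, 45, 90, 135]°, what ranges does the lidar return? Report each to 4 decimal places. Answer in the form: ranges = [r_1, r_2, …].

beam 1: φ=-135°, α=210°
  dir = (cos 210°, sin 210°) = (-0.8660, -0.5000); from cell (2,3)
  next x-line at t=0.7736, next y-line at t=0.4600; Δt_x=1.1547, Δt_y=2.0000
    y: enter (2,2) at t=0.4600
    x: enter (1,2) at t=0.7736
    x: enter (0,2) at t=1.9283 ← occupied
  → r_1 = 1.9283
beam 2: φ=-90°, α=255°
  dir = (cos 255°, sin 255°) = (-0.2588, -0.9659); from cell (2,3)
  next x-line at t=2.5887, next y-line at t=0.2381; Δt_x=3.8637, Δt_y=1.0353
    y: enter (2,2) at t=0.2381
    y: enter (2,1) at t=1.2734
    y: enter (2,0) at t=2.3087 ← occupied
  → r_2 = 2.3087
beam 3: φ=-45°, α=300°
  dir = (cos 300°, sin 300°) = (0.5000, -0.8660); from cell (2,3)
  next x-line at t=0.6600, next y-line at t=0.2656; Δt_x=2.0000, Δt_y=1.1547
    y: enter (2,2) at t=0.2656
    x: enter (3,2) at t=0.6600
    y: enter (3,1) at t=1.4203
    y: enter (3,0) at t=2.5750 ← occupied
  → r_3 = 2.5750
beam 4: φ=0°, α=345°
  dir = (cos 345°, sin 345°) = (0.9659, -0.2588); from cell (2,3)
  next x-line at t=0.3416, next y-line at t=0.8887; Δt_x=1.0353, Δt_y=3.8637
    x: enter (3,3) at t=0.3416
    y: enter (3,2) at t=0.8887
    x: enter (4,2) at t=1.3769
    x: enter (5,2) at t=2.4122
    x: enter (6,2) at t=3.4475 ← occupied
  → r_4 = 3.4475
beam 5: φ=45°, α=30°
  dir = (cos 30°, sin 30°) = (0.8660, 0.5000); from cell (2,3)
  next x-line at t=0.3811, next y-line at t=1.5400; Δt_x=1.1547, Δt_y=2.0000
    x: enter (3,3) at t=0.3811
    x: enter (4,3) at t=1.5358
    y: enter (4,4) at t=1.5400
    x: enter (5,4) at t=2.6905
    y: enter (5,5) at t=3.5400
    x: enter (6,5) at t=3.8452 ← occupied
  → r_5 = 3.8452
beam 6: φ=90°, α=75°
  dir = (cos 75°, sin 75°) = (0.2588, 0.9659); from cell (2,3)
  next x-line at t=1.2750, next y-line at t=0.7972; Δt_x=3.8637, Δt_y=1.0353
    y: enter (2,4) at t=0.7972
    x: enter (3,4) at t=1.2750
    y: enter (3,5) at t=1.8324 ← occupied
  → r_6 = 1.8324
beam 7: φ=135°, α=120°
  dir = (cos 120°, sin 120°) = (-0.5000, 0.8660); from cell (2,3)
  next x-line at t=1.3400, next y-line at t=0.8891; Δt_x=2.0000, Δt_y=1.1547
    y: enter (2,4) at t=0.8891
    x: enter (1,4) at t=1.3400
    y: enter (1,5) at t=2.0438
    y: enter (1,6) at t=3.1985 ← occupied
  → r_7 = 3.1985

ranges = [1.9283, 2.3087, 2.5750, 3.4475, 3.8452, 1.8324, 3.1985]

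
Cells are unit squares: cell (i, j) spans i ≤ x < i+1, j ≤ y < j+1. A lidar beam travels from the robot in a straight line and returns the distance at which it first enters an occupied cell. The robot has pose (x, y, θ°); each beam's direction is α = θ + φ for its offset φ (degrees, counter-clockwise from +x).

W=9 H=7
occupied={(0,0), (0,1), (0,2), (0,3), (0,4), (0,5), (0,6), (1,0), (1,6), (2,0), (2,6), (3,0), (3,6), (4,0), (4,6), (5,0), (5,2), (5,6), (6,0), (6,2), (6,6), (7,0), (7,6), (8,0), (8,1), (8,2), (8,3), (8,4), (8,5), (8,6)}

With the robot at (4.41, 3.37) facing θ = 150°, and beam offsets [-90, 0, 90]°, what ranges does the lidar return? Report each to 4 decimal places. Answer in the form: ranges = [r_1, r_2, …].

ranges = [3.0369, 3.9375, 2.7366]

beam 1: φ=-90°, α=60°
  d=(0.5000,0.8660)  start (4,3)  tX=1.1800 tY=0.7275  stride 1/|dx|=2.0000 1/|dy|=1.1547
    cross y-line → (4,4), t=0.7275
    cross x-line → (5,4), t=1.1800
    cross y-line → (5,5), t=1.8822
    cross y-line → (5,6), t=3.0369 (wall)
  → r_1 = 3.0369
beam 2: φ=0°, α=150°
  d=(-0.8660,0.5000)  start (4,3)  tX=0.4734 tY=1.2600  stride 1/|dx|=1.1547 1/|dy|=2.0000
    cross x-line → (3,3), t=0.4734
    cross y-line → (3,4), t=1.2600
    cross x-line → (2,4), t=1.6281
    cross x-line → (1,4), t=2.7828
    cross y-line → (1,5), t=3.2600
    cross x-line → (0,5), t=3.9375 (wall)
  → r_2 = 3.9375
beam 3: φ=90°, α=240°
  d=(-0.5000,-0.8660)  start (4,3)  tX=0.8200 tY=0.4272  stride 1/|dx|=2.0000 1/|dy|=1.1547
    cross y-line → (4,2), t=0.4272
    cross x-line → (3,2), t=0.8200
    cross y-line → (3,1), t=1.5819
    cross y-line → (3,0), t=2.7366 (wall)
  → r_3 = 2.7366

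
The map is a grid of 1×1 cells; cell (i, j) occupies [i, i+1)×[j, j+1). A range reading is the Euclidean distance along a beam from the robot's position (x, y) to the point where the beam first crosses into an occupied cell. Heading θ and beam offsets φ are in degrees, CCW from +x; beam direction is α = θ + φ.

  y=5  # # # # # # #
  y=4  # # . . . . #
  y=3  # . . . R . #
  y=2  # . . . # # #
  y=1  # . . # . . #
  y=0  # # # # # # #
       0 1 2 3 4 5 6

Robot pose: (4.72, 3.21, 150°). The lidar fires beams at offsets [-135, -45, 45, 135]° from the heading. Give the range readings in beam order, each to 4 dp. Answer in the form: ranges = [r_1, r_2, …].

beam 1: φ=-135°, α=15°
  cosα=0.9659 sinα=0.2588 | (4,3) | tMaxX 0.2899 tMaxY 3.0523 | tΔX 1.0353 tΔY 3.8637
    t=0.2899 [x] (5,3)
    t=1.3252 [x] (6,3) — stop
  → r_1 = 1.3252
beam 2: φ=-45°, α=105°
  cosα=-0.2588 sinα=0.9659 | (4,3) | tMaxX 2.7819 tMaxY 0.8179 | tΔX 3.8637 tΔY 1.0353
    t=0.8179 [y] (4,4)
    t=1.8531 [y] (4,5) — stop
  → r_2 = 1.8531
beam 3: φ=45°, α=195°
  cosα=-0.9659 sinα=-0.2588 | (4,3) | tMaxX 0.7454 tMaxY 0.8114 | tΔX 1.0353 tΔY 3.8637
    t=0.7454 [x] (3,3)
    t=0.8114 [y] (3,2)
    t=1.7807 [x] (2,2)
    t=2.8160 [x] (1,2)
    t=3.8512 [x] (0,2) — stop
  → r_3 = 3.8512
beam 4: φ=135°, α=285°
  cosα=0.2588 sinα=-0.9659 | (4,3) | tMaxX 1.0818 tMaxY 0.2174 | tΔX 3.8637 tΔY 1.0353
    t=0.2174 [y] (4,2) — stop
  → r_4 = 0.2174

ranges = [1.3252, 1.8531, 3.8512, 0.2174]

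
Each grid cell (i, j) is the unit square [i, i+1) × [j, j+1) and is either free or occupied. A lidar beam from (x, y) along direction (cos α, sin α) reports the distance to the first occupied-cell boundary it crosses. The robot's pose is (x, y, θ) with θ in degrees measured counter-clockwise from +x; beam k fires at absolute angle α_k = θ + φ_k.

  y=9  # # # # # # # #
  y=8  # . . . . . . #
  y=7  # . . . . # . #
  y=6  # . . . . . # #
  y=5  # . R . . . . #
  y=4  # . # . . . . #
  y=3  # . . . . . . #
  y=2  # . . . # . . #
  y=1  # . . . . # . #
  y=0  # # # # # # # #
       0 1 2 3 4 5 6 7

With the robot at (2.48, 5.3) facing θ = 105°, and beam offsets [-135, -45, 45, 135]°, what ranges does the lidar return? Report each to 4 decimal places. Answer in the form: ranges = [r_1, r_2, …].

beam 1: φ=-135°, α=330°
  direction (0.8660, -0.5000); cell (2,5); t to first gridline: x 0.6004, y 0.6000 (then +1.1547 / +2.0000)
    (2,4) via y @ 0.6000  # hit
  → r_1 = 0.6000
beam 2: φ=-45°, α=60°
  direction (0.5000, 0.8660); cell (2,5); t to first gridline: x 1.0400, y 0.8083 (then +2.0000 / +1.1547)
    (2,6) via y @ 0.8083
    (3,6) via x @ 1.0400
    (3,7) via y @ 1.9630
    (4,7) via x @ 3.0400
    (4,8) via y @ 3.1177
    (4,9) via y @ 4.2724  # hit
  → r_2 = 4.2724
beam 3: φ=45°, α=150°
  direction (-0.8660, 0.5000); cell (2,5); t to first gridline: x 0.5543, y 1.4000 (then +1.1547 / +2.0000)
    (1,5) via x @ 0.5543
    (1,6) via y @ 1.4000
    (0,6) via x @ 1.7090  # hit
  → r_3 = 1.7090
beam 4: φ=135°, α=240°
  direction (-0.5000, -0.8660); cell (2,5); t to first gridline: x 0.9600, y 0.3464 (then +2.0000 / +1.1547)
    (2,4) via y @ 0.3464  # hit
  → r_4 = 0.3464

ranges = [0.6000, 4.2724, 1.7090, 0.3464]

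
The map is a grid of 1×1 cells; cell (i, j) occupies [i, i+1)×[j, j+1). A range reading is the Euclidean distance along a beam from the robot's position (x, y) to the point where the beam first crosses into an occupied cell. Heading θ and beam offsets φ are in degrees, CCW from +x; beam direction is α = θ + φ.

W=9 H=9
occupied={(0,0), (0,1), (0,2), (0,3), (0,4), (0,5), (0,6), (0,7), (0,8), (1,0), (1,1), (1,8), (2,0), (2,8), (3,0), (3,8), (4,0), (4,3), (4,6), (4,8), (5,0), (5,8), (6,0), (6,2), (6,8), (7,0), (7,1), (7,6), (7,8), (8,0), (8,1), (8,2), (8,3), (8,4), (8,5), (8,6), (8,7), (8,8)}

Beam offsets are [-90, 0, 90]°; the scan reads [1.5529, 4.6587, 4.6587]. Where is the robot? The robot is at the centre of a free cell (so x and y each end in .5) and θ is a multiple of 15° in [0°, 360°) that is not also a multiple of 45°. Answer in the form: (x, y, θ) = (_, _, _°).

(x, y, θ) = (1.5, 3.5, 345°)

The pose lattice has 43·16 = 688 candidates. Test each by forward raycasting.
  (2.5, 5.5, 330°): beam 1 = 3.0000 ≠ 1.5529 ✗
  (2.5, 7.5, 240°): beam 1 = 1.0000 ≠ 1.5529 ✗
  (1.5, 3.5, 150°): beam 1 = 5.1962 ≠ 1.5529 ✗
  (7.5, 4.5, 285°): beam 1 = 2.5882 ≠ 1.5529 ✗
  (4.5, 7.5, 105°): beam 1 = 1.9319 ≠ 1.5529 ✗
  …
  (1.5, 3.5, 345°): r_1=1.5529, r_2=4.6587, r_3=4.6587 — all match ✓
Only this pose fits every beam.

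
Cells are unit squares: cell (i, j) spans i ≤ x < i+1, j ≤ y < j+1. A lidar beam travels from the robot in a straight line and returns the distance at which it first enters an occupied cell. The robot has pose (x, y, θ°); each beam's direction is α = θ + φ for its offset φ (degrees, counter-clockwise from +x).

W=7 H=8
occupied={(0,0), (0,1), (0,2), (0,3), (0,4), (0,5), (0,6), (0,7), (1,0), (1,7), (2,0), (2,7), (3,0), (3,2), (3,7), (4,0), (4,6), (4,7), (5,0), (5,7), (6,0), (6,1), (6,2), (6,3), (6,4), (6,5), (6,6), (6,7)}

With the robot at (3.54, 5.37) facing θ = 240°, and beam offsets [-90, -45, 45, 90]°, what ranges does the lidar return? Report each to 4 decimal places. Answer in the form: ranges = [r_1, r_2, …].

ranges = [2.9329, 2.6296, 4.5242, 2.8406]

beam 1: φ=-90°, α=150°
  d=(-0.8660,0.5000)  start (3,5)  tX=0.6235 tY=1.2600  stride 1/|dx|=1.1547 1/|dy|=2.0000
    cross x-line → (2,5), t=0.6235
    cross y-line → (2,6), t=1.2600
    cross x-line → (1,6), t=1.7782
    cross x-line → (0,6), t=2.9329 (wall)
  → r_1 = 2.9329
beam 2: φ=-45°, α=195°
  d=(-0.9659,-0.2588)  start (3,5)  tX=0.5590 tY=1.4296  stride 1/|dx|=1.0353 1/|dy|=3.8637
    cross x-line → (2,5), t=0.5590
    cross y-line → (2,4), t=1.4296
    cross x-line → (1,4), t=1.5943
    cross x-line → (0,4), t=2.6296 (wall)
  → r_2 = 2.6296
beam 3: φ=45°, α=285°
  d=(0.2588,-0.9659)  start (3,5)  tX=1.7773 tY=0.3831  stride 1/|dx|=3.8637 1/|dy|=1.0353
    cross y-line → (3,4), t=0.3831
    cross y-line → (3,3), t=1.4183
    cross x-line → (4,3), t=1.7773
    cross y-line → (4,2), t=2.4536
    cross y-line → (4,1), t=3.4889
    cross y-line → (4,0), t=4.5242 (wall)
  → r_3 = 4.5242
beam 4: φ=90°, α=330°
  d=(0.8660,-0.5000)  start (3,5)  tX=0.5312 tY=0.7400  stride 1/|dx|=1.1547 1/|dy|=2.0000
    cross x-line → (4,5), t=0.5312
    cross y-line → (4,4), t=0.7400
    cross x-line → (5,4), t=1.6859
    cross y-line → (5,3), t=2.7400
    cross x-line → (6,3), t=2.8406 (wall)
  → r_4 = 2.8406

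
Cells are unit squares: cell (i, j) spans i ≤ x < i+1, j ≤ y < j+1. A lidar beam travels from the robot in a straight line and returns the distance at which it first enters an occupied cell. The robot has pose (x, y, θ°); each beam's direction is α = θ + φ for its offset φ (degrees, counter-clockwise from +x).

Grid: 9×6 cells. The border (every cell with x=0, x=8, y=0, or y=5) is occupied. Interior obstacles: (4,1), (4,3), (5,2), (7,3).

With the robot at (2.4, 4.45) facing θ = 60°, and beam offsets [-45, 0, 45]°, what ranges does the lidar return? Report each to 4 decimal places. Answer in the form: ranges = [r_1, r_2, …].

beam 1: φ=-45°, α=15°
  cosα=0.9659 sinα=0.2588 | (2,4) | tMaxX 0.6212 tMaxY 2.1250 | tΔX 1.0353 tΔY 3.8637
    t=0.6212 [x] (3,4)
    t=1.6564 [x] (4,4)
    t=2.1250 [y] (4,5) — stop
  → r_1 = 2.1250
beam 2: φ=0°, α=60°
  cosα=0.5000 sinα=0.8660 | (2,4) | tMaxX 1.2000 tMaxY 0.6351 | tΔX 2.0000 tΔY 1.1547
    t=0.6351 [y] (2,5) — stop
  → r_2 = 0.6351
beam 3: φ=45°, α=105°
  cosα=-0.2588 sinα=0.9659 | (2,4) | tMaxX 1.5455 tMaxY 0.5694 | tΔX 3.8637 tΔY 1.0353
    t=0.5694 [y] (2,5) — stop
  → r_3 = 0.5694

ranges = [2.1250, 0.6351, 0.5694]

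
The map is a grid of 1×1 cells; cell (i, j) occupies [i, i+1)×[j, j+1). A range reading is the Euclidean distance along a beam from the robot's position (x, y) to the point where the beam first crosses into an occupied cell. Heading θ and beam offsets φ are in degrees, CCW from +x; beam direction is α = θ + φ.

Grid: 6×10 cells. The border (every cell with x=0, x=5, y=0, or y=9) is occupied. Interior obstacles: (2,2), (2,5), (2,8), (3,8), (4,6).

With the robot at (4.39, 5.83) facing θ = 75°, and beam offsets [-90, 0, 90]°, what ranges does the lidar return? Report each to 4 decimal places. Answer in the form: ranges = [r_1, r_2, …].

ranges = [0.6315, 0.1760, 3.5096]

beam 1: φ=-90°, α=345°
  dir = (cos 345°, sin 345°) = (0.9659, -0.2588); from cell (4,5)
  next x-line at t=0.6315, next y-line at t=3.2069; Δt_x=1.0353, Δt_y=3.8637
    x: enter (5,5) at t=0.6315 ← occupied
  → r_1 = 0.6315
beam 2: φ=0°, α=75°
  dir = (cos 75°, sin 75°) = (0.2588, 0.9659); from cell (4,5)
  next x-line at t=2.3569, next y-line at t=0.1760; Δt_x=3.8637, Δt_y=1.0353
    y: enter (4,6) at t=0.1760 ← occupied
  → r_2 = 0.1760
beam 3: φ=90°, α=165°
  dir = (cos 165°, sin 165°) = (-0.9659, 0.2588); from cell (4,5)
  next x-line at t=0.4038, next y-line at t=0.6568; Δt_x=1.0353, Δt_y=3.8637
    x: enter (3,5) at t=0.4038
    y: enter (3,6) at t=0.6568
    x: enter (2,6) at t=1.4390
    x: enter (1,6) at t=2.4743
    x: enter (0,6) at t=3.5096 ← occupied
  → r_3 = 3.5096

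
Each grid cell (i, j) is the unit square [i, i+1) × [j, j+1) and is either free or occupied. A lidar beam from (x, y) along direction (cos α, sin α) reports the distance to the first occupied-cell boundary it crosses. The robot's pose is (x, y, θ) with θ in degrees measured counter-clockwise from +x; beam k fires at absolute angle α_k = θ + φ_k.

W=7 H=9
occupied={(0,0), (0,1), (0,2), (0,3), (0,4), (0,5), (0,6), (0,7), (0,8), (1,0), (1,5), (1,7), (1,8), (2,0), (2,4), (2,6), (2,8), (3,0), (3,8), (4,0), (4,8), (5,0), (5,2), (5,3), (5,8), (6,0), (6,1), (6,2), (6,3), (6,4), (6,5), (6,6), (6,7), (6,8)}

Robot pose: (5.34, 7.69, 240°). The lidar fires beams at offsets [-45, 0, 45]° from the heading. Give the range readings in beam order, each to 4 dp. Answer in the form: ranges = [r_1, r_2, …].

ranges = [2.6660, 7.7249, 2.5500]

beam 1: φ=-45°, α=195°
  direction (-0.9659, -0.2588); cell (5,7); t to first gridline: x 0.3520, y 2.6660 (then +1.0353 / +3.8637)
    (4,7) via x @ 0.3520
    (3,7) via x @ 1.3873
    (2,7) via x @ 2.4225
    (2,6) via y @ 2.6660  # hit
  → r_1 = 2.6660
beam 2: φ=0°, α=240°
  direction (-0.5000, -0.8660); cell (5,7); t to first gridline: x 0.6800, y 0.7967 (then +2.0000 / +1.1547)
    (4,7) via x @ 0.6800
    (4,6) via y @ 0.7967
    (4,5) via y @ 1.9514
    (3,5) via x @ 2.6800
    (3,4) via y @ 3.1061
    (3,3) via y @ 4.2608
    (2,3) via x @ 4.6800
    (2,2) via y @ 5.4155
    (2,1) via y @ 6.5702
    (1,1) via x @ 6.6800
    (1,0) via y @ 7.7249  # hit
  → r_2 = 7.7249
beam 3: φ=45°, α=285°
  direction (0.2588, -0.9659); cell (5,7); t to first gridline: x 2.5500, y 0.7143 (then +3.8637 / +1.0353)
    (5,6) via y @ 0.7143
    (5,5) via y @ 1.7496
    (6,5) via x @ 2.5500  # hit
  → r_3 = 2.5500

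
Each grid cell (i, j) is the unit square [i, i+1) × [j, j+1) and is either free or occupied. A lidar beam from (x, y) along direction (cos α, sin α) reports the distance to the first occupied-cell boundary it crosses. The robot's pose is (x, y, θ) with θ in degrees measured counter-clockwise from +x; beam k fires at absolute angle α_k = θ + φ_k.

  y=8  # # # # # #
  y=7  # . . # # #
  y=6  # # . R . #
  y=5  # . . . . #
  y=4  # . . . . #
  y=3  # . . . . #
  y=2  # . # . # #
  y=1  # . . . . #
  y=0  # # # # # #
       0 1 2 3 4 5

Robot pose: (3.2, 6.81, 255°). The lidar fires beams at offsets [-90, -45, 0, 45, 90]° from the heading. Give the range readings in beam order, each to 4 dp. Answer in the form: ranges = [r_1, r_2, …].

beam 1: φ=-90°, α=165°
  dir = (cos 165°, sin 165°) = (-0.9659, 0.2588); from cell (3,6)
  next x-line at t=0.2071, next y-line at t=0.7341; Δt_x=1.0353, Δt_y=3.8637
    x: enter (2,6) at t=0.2071
    y: enter (2,7) at t=0.7341
    x: enter (1,7) at t=1.2423
    x: enter (0,7) at t=2.2776 ← occupied
  → r_1 = 2.2776
beam 2: φ=-45°, α=210°
  dir = (cos 210°, sin 210°) = (-0.8660, -0.5000); from cell (3,6)
  next x-line at t=0.2309, next y-line at t=1.6200; Δt_x=1.1547, Δt_y=2.0000
    x: enter (2,6) at t=0.2309
    x: enter (1,6) at t=1.3856 ← occupied
  → r_2 = 1.3856
beam 3: φ=0°, α=255°
  dir = (cos 255°, sin 255°) = (-0.2588, -0.9659); from cell (3,6)
  next x-line at t=0.7727, next y-line at t=0.8386; Δt_x=3.8637, Δt_y=1.0353
    x: enter (2,6) at t=0.7727
    y: enter (2,5) at t=0.8386
    y: enter (2,4) at t=1.8738
    y: enter (2,3) at t=2.9091
    y: enter (2,2) at t=3.9444 ← occupied
  → r_3 = 3.9444
beam 4: φ=45°, α=300°
  dir = (cos 300°, sin 300°) = (0.5000, -0.8660); from cell (3,6)
  next x-line at t=1.6000, next y-line at t=0.9353; Δt_x=2.0000, Δt_y=1.1547
    y: enter (3,5) at t=0.9353
    x: enter (4,5) at t=1.6000
    y: enter (4,4) at t=2.0900
    y: enter (4,3) at t=3.2447
    x: enter (5,3) at t=3.6000 ← occupied
  → r_4 = 3.6000
beam 5: φ=90°, α=345°
  dir = (cos 345°, sin 345°) = (0.9659, -0.2588); from cell (3,6)
  next x-line at t=0.8282, next y-line at t=3.1296; Δt_x=1.0353, Δt_y=3.8637
    x: enter (4,6) at t=0.8282
    x: enter (5,6) at t=1.8635 ← occupied
  → r_5 = 1.8635

ranges = [2.2776, 1.3856, 3.9444, 3.6000, 1.8635]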